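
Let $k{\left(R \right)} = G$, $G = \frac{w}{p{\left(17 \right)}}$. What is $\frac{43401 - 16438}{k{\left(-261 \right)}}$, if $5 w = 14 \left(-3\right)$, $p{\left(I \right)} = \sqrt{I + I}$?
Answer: $- \frac{134815 \sqrt{34}}{42} \approx -18717.0$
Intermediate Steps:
$p{\left(I \right)} = \sqrt{2} \sqrt{I}$ ($p{\left(I \right)} = \sqrt{2 I} = \sqrt{2} \sqrt{I}$)
$w = - \frac{42}{5}$ ($w = \frac{14 \left(-3\right)}{5} = \frac{1}{5} \left(-42\right) = - \frac{42}{5} \approx -8.4$)
$G = - \frac{21 \sqrt{34}}{85}$ ($G = - \frac{42}{5 \sqrt{2} \sqrt{17}} = - \frac{42}{5 \sqrt{34}} = - \frac{42 \frac{\sqrt{34}}{34}}{5} = - \frac{21 \sqrt{34}}{85} \approx -1.4406$)
$k{\left(R \right)} = - \frac{21 \sqrt{34}}{85}$
$\frac{43401 - 16438}{k{\left(-261 \right)}} = \frac{43401 - 16438}{\left(- \frac{21}{85}\right) \sqrt{34}} = \left(43401 - 16438\right) \left(- \frac{5 \sqrt{34}}{42}\right) = 26963 \left(- \frac{5 \sqrt{34}}{42}\right) = - \frac{134815 \sqrt{34}}{42}$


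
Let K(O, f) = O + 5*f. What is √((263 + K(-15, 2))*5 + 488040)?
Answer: 3*√54370 ≈ 699.52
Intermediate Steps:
√((263 + K(-15, 2))*5 + 488040) = √((263 + (-15 + 5*2))*5 + 488040) = √((263 + (-15 + 10))*5 + 488040) = √((263 - 5)*5 + 488040) = √(258*5 + 488040) = √(1290 + 488040) = √489330 = 3*√54370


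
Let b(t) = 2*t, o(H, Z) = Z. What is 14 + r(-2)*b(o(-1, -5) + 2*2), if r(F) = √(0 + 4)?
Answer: 10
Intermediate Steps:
r(F) = 2 (r(F) = √4 = 2)
14 + r(-2)*b(o(-1, -5) + 2*2) = 14 + 2*(2*(-5 + 2*2)) = 14 + 2*(2*(-5 + 4)) = 14 + 2*(2*(-1)) = 14 + 2*(-2) = 14 - 4 = 10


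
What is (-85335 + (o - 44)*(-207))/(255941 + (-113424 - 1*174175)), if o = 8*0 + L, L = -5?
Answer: 37596/15829 ≈ 2.3751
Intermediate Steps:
o = -5 (o = 8*0 - 5 = 0 - 5 = -5)
(-85335 + (o - 44)*(-207))/(255941 + (-113424 - 1*174175)) = (-85335 + (-5 - 44)*(-207))/(255941 + (-113424 - 1*174175)) = (-85335 - 49*(-207))/(255941 + (-113424 - 174175)) = (-85335 + 10143)/(255941 - 287599) = -75192/(-31658) = -75192*(-1/31658) = 37596/15829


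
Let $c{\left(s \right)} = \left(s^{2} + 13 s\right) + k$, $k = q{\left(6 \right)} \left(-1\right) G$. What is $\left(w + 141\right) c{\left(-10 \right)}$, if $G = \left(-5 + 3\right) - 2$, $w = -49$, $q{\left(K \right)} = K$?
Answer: $-552$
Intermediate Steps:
$G = -4$ ($G = -2 - 2 = -4$)
$k = 24$ ($k = 6 \left(-1\right) \left(-4\right) = \left(-6\right) \left(-4\right) = 24$)
$c{\left(s \right)} = 24 + s^{2} + 13 s$ ($c{\left(s \right)} = \left(s^{2} + 13 s\right) + 24 = 24 + s^{2} + 13 s$)
$\left(w + 141\right) c{\left(-10 \right)} = \left(-49 + 141\right) \left(24 + \left(-10\right)^{2} + 13 \left(-10\right)\right) = 92 \left(24 + 100 - 130\right) = 92 \left(-6\right) = -552$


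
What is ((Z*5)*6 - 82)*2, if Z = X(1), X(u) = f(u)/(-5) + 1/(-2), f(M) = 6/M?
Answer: -266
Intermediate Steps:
X(u) = -½ - 6/(5*u) (X(u) = (6/u)/(-5) + 1/(-2) = (6/u)*(-⅕) + 1*(-½) = -6/(5*u) - ½ = -½ - 6/(5*u))
Z = -17/10 (Z = (⅒)*(-12 - 5*1)/1 = (⅒)*1*(-12 - 5) = (⅒)*1*(-17) = -17/10 ≈ -1.7000)
((Z*5)*6 - 82)*2 = (-17/10*5*6 - 82)*2 = (-17/2*6 - 82)*2 = (-51 - 82)*2 = -133*2 = -266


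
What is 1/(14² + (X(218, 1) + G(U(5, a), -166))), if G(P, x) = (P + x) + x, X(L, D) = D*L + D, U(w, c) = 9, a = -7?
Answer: 1/92 ≈ 0.010870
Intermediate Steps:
X(L, D) = D + D*L
G(P, x) = P + 2*x
1/(14² + (X(218, 1) + G(U(5, a), -166))) = 1/(14² + (1*(1 + 218) + (9 + 2*(-166)))) = 1/(196 + (1*219 + (9 - 332))) = 1/(196 + (219 - 323)) = 1/(196 - 104) = 1/92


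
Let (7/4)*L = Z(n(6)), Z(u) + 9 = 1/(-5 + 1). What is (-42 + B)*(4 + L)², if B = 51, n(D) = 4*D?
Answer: 729/49 ≈ 14.878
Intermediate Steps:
Z(u) = -37/4 (Z(u) = -9 + 1/(-5 + 1) = -9 + 1/(-4) = -9 - ¼ = -37/4)
L = -37/7 (L = (4/7)*(-37/4) = -37/7 ≈ -5.2857)
(-42 + B)*(4 + L)² = (-42 + 51)*(4 - 37/7)² = 9*(-9/7)² = 9*(81/49) = 729/49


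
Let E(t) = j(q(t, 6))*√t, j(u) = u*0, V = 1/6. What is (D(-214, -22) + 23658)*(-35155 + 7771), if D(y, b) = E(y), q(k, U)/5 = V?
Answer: -647850672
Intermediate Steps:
V = ⅙ ≈ 0.16667
q(k, U) = ⅚ (q(k, U) = 5*(⅙) = ⅚)
j(u) = 0
E(t) = 0 (E(t) = 0*√t = 0)
D(y, b) = 0
(D(-214, -22) + 23658)*(-35155 + 7771) = (0 + 23658)*(-35155 + 7771) = 23658*(-27384) = -647850672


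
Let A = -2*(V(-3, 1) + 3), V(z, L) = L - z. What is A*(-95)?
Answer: 1330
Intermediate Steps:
A = -14 (A = -2*((1 - 1*(-3)) + 3) = -2*((1 + 3) + 3) = -2*(4 + 3) = -2*7 = -14)
A*(-95) = -14*(-95) = 1330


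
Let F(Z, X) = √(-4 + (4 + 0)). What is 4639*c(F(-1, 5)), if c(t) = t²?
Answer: 0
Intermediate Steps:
F(Z, X) = 0 (F(Z, X) = √(-4 + 4) = √0 = 0)
4639*c(F(-1, 5)) = 4639*0² = 4639*0 = 0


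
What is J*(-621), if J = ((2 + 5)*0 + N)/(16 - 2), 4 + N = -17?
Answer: 1863/2 ≈ 931.50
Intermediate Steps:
N = -21 (N = -4 - 17 = -21)
J = -3/2 (J = ((2 + 5)*0 - 21)/(16 - 2) = (7*0 - 21)/14 = (0 - 21)*(1/14) = -21*1/14 = -3/2 ≈ -1.5000)
J*(-621) = -3/2*(-621) = 1863/2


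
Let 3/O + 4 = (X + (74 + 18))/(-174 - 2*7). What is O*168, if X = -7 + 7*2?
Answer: -94752/851 ≈ -111.34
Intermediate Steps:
X = 7 (X = -7 + 14 = 7)
O = -564/851 (O = 3/(-4 + (7 + (74 + 18))/(-174 - 2*7)) = 3/(-4 + (7 + 92)/(-174 - 14)) = 3/(-4 + 99/(-188)) = 3/(-4 + 99*(-1/188)) = 3/(-4 - 99/188) = 3/(-851/188) = 3*(-188/851) = -564/851 ≈ -0.66275)
O*168 = -564/851*168 = -94752/851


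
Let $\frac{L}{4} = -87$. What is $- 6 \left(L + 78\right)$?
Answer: $1620$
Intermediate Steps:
$L = -348$ ($L = 4 \left(-87\right) = -348$)
$- 6 \left(L + 78\right) = - 6 \left(-348 + 78\right) = \left(-6\right) \left(-270\right) = 1620$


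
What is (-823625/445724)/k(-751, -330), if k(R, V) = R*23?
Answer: 823625/7698990652 ≈ 0.00010698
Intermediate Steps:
k(R, V) = 23*R
(-823625/445724)/k(-751, -330) = (-823625/445724)/((23*(-751))) = -823625*1/445724/(-17273) = -823625/445724*(-1/17273) = 823625/7698990652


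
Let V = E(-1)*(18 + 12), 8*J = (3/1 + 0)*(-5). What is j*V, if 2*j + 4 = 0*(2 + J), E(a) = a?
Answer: 60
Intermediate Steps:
J = -15/8 (J = ((3/1 + 0)*(-5))/8 = ((3*1 + 0)*(-5))/8 = ((3 + 0)*(-5))/8 = (3*(-5))/8 = (⅛)*(-15) = -15/8 ≈ -1.8750)
j = -2 (j = -2 + (0*(2 - 15/8))/2 = -2 + (0*(⅛))/2 = -2 + (½)*0 = -2 + 0 = -2)
V = -30 (V = -(18 + 12) = -1*30 = -30)
j*V = -2*(-30) = 60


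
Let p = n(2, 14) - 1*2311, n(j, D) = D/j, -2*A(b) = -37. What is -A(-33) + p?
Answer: -4645/2 ≈ -2322.5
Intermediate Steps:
A(b) = 37/2 (A(b) = -½*(-37) = 37/2)
p = -2304 (p = 14/2 - 1*2311 = 14*(½) - 2311 = 7 - 2311 = -2304)
-A(-33) + p = -1*37/2 - 2304 = -37/2 - 2304 = -4645/2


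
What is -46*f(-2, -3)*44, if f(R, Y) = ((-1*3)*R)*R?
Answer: 24288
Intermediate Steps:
f(R, Y) = -3*R² (f(R, Y) = (-3*R)*R = -3*R²)
-46*f(-2, -3)*44 = -(-138)*(-2)²*44 = -(-138)*4*44 = -46*(-12)*44 = 552*44 = 24288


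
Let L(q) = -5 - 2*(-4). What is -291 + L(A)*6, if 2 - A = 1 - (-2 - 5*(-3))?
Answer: -273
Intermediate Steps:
A = 14 (A = 2 - (1 - (-2 - 5*(-3))) = 2 - (1 - (-2 + 15)) = 2 - (1 - 1*13) = 2 - (1 - 13) = 2 - 1*(-12) = 2 + 12 = 14)
L(q) = 3 (L(q) = -5 + 8 = 3)
-291 + L(A)*6 = -291 + 3*6 = -291 + 18 = -273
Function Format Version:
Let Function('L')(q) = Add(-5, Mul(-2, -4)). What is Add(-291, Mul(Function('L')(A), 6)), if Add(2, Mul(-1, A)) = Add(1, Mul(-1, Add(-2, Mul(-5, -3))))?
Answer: -273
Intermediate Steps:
A = 14 (A = Add(2, Mul(-1, Add(1, Mul(-1, Add(-2, Mul(-5, -3)))))) = Add(2, Mul(-1, Add(1, Mul(-1, Add(-2, 15))))) = Add(2, Mul(-1, Add(1, Mul(-1, 13)))) = Add(2, Mul(-1, Add(1, -13))) = Add(2, Mul(-1, -12)) = Add(2, 12) = 14)
Function('L')(q) = 3 (Function('L')(q) = Add(-5, 8) = 3)
Add(-291, Mul(Function('L')(A), 6)) = Add(-291, Mul(3, 6)) = Add(-291, 18) = -273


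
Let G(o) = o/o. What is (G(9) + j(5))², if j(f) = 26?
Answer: 729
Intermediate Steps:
G(o) = 1
(G(9) + j(5))² = (1 + 26)² = 27² = 729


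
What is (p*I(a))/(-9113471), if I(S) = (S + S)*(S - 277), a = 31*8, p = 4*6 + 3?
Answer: 388368/9113471 ≈ 0.042615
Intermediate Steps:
p = 27 (p = 24 + 3 = 27)
a = 248
I(S) = 2*S*(-277 + S) (I(S) = (2*S)*(-277 + S) = 2*S*(-277 + S))
(p*I(a))/(-9113471) = (27*(2*248*(-277 + 248)))/(-9113471) = (27*(2*248*(-29)))*(-1/9113471) = (27*(-14384))*(-1/9113471) = -388368*(-1/9113471) = 388368/9113471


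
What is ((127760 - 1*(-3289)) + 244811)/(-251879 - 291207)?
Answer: -187930/271543 ≈ -0.69208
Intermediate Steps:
((127760 - 1*(-3289)) + 244811)/(-251879 - 291207) = ((127760 + 3289) + 244811)/(-543086) = (131049 + 244811)*(-1/543086) = 375860*(-1/543086) = -187930/271543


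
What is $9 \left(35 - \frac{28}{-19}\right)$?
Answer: $\frac{6237}{19} \approx 328.26$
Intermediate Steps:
$9 \left(35 - \frac{28}{-19}\right) = 9 \left(35 - - \frac{28}{19}\right) = 9 \left(35 + \frac{28}{19}\right) = 9 \cdot \frac{693}{19} = \frac{6237}{19}$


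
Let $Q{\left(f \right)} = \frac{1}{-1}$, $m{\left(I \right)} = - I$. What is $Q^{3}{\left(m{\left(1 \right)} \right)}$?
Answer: $-1$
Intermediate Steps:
$Q{\left(f \right)} = -1$
$Q^{3}{\left(m{\left(1 \right)} \right)} = \left(-1\right)^{3} = -1$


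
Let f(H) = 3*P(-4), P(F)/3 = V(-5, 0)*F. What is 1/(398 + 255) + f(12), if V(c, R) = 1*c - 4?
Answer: 211573/653 ≈ 324.00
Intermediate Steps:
V(c, R) = -4 + c (V(c, R) = c - 4 = -4 + c)
P(F) = -27*F (P(F) = 3*((-4 - 5)*F) = 3*(-9*F) = -27*F)
f(H) = 324 (f(H) = 3*(-27*(-4)) = 3*108 = 324)
1/(398 + 255) + f(12) = 1/(398 + 255) + 324 = 1/653 + 324 = 211573/653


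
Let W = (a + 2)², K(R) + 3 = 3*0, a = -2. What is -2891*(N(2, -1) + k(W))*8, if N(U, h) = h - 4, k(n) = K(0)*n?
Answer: 115640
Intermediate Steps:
K(R) = -3 (K(R) = -3 + 3*0 = -3 + 0 = -3)
W = 0 (W = (-2 + 2)² = 0² = 0)
k(n) = -3*n
N(U, h) = -4 + h
-2891*(N(2, -1) + k(W))*8 = -2891*((-4 - 1) - 3*0)*8 = -2891*(-5 + 0)*8 = -(-14455)*8 = -2891*(-40) = 115640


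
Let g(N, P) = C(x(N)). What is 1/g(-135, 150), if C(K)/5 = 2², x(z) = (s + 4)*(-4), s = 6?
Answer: 1/20 ≈ 0.050000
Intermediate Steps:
x(z) = -40 (x(z) = (6 + 4)*(-4) = 10*(-4) = -40)
C(K) = 20 (C(K) = 5*2² = 5*4 = 20)
g(N, P) = 20
1/g(-135, 150) = 1/20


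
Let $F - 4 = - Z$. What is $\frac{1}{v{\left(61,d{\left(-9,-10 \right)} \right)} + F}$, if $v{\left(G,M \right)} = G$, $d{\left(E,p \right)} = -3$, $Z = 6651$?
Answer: $- \frac{1}{6586} \approx -0.00015184$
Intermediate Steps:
$F = -6647$ ($F = 4 - 6651 = -6647$)
$\frac{1}{v{\left(61,d{\left(-9,-10 \right)} \right)} + F} = \frac{1}{61 - 6647} = \frac{1}{-6586} = - \frac{1}{6586}$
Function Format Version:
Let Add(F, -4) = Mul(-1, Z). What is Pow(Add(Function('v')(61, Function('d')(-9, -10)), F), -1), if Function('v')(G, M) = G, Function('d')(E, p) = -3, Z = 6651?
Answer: Rational(-1, 6586) ≈ -0.00015184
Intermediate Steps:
F = -6647 (F = Add(4, Mul(-1, 6651)) = Add(4, -6651) = -6647)
Pow(Add(Function('v')(61, Function('d')(-9, -10)), F), -1) = Pow(Add(61, -6647), -1) = Pow(-6586, -1) = Rational(-1, 6586)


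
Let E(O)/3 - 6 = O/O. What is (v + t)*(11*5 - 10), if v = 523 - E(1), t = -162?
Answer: 15300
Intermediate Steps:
E(O) = 21 (E(O) = 18 + 3*(O/O) = 18 + 3*1 = 18 + 3 = 21)
v = 502 (v = 523 - 1*21 = 523 - 21 = 502)
(v + t)*(11*5 - 10) = (502 - 162)*(11*5 - 10) = 340*(55 - 10) = 340*45 = 15300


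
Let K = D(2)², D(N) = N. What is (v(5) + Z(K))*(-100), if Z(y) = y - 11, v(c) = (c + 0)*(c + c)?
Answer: -4300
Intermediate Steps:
v(c) = 2*c² (v(c) = c*(2*c) = 2*c²)
K = 4 (K = 2² = 4)
Z(y) = -11 + y
(v(5) + Z(K))*(-100) = (2*5² + (-11 + 4))*(-100) = (2*25 - 7)*(-100) = (50 - 7)*(-100) = 43*(-100) = -4300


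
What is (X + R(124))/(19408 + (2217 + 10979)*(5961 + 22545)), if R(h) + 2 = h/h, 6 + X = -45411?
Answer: -22709/188092292 ≈ -0.00012073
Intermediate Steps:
X = -45417 (X = -6 - 45411 = -45417)
R(h) = -1 (R(h) = -2 + h/h = -2 + 1 = -1)
(X + R(124))/(19408 + (2217 + 10979)*(5961 + 22545)) = (-45417 - 1)/(19408 + (2217 + 10979)*(5961 + 22545)) = -45418/(19408 + 13196*28506) = -45418/(19408 + 376165176) = -45418/376184584 = -45418*1/376184584 = -22709/188092292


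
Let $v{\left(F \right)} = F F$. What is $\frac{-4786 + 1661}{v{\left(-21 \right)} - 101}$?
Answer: $- \frac{625}{68} \approx -9.1912$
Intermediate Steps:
$v{\left(F \right)} = F^{2}$
$\frac{-4786 + 1661}{v{\left(-21 \right)} - 101} = \frac{-4786 + 1661}{\left(-21\right)^{2} - 101} = - \frac{3125}{441 - 101} = - \frac{3125}{340} = \left(-3125\right) \frac{1}{340} = - \frac{625}{68}$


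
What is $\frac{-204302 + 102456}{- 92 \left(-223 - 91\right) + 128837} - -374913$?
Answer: $\frac{59133051079}{157725} \approx 3.7491 \cdot 10^{5}$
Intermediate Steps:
$\frac{-204302 + 102456}{- 92 \left(-223 - 91\right) + 128837} - -374913 = - \frac{101846}{\left(-92\right) \left(-314\right) + 128837} + 374913 = - \frac{101846}{28888 + 128837} + 374913 = - \frac{101846}{157725} + 374913 = \frac{59133051079}{157725}$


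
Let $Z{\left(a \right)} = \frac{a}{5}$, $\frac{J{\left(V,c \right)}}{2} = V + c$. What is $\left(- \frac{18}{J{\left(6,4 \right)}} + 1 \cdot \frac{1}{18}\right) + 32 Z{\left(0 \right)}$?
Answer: $- \frac{38}{45} \approx -0.84444$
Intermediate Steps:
$J{\left(V,c \right)} = 2 V + 2 c$ ($J{\left(V,c \right)} = 2 \left(V + c\right) = 2 V + 2 c$)
$Z{\left(a \right)} = \frac{a}{5}$ ($Z{\left(a \right)} = a \frac{1}{5} = \frac{a}{5}$)
$\left(- \frac{18}{J{\left(6,4 \right)}} + 1 \cdot \frac{1}{18}\right) + 32 Z{\left(0 \right)} = \left(- \frac{18}{2 \cdot 6 + 2 \cdot 4} + 1 \cdot \frac{1}{18}\right) + 32 \cdot \frac{1}{5} \cdot 0 = \left(- \frac{18}{12 + 8} + 1 \cdot \frac{1}{18}\right) + 32 \cdot 0 = \left(- \frac{18}{20} + \frac{1}{18}\right) + 0 = \left(\left(-18\right) \frac{1}{20} + \frac{1}{18}\right) + 0 = \left(- \frac{9}{10} + \frac{1}{18}\right) + 0 = - \frac{38}{45} + 0 = - \frac{38}{45}$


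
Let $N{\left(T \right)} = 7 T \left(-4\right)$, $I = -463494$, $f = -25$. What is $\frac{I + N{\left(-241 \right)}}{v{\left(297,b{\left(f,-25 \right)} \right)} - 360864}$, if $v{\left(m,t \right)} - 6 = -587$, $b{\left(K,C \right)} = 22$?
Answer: $\frac{456746}{361445} \approx 1.2637$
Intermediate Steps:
$v{\left(m,t \right)} = -581$ ($v{\left(m,t \right)} = 6 - 587 = -581$)
$N{\left(T \right)} = - 28 T$
$\frac{I + N{\left(-241 \right)}}{v{\left(297,b{\left(f,-25 \right)} \right)} - 360864} = \frac{-463494 - -6748}{-581 - 360864} = \frac{-463494 + 6748}{-361445} = \left(-456746\right) \left(- \frac{1}{361445}\right) = \frac{456746}{361445}$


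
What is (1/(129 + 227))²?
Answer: 1/126736 ≈ 7.8904e-6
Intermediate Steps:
(1/(129 + 227))² = (1/356)² = 1/126736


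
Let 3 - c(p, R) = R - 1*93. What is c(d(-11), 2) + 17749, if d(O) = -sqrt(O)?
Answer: 17843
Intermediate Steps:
c(p, R) = 96 - R (c(p, R) = 3 - (R - 1*93) = 3 - (R - 93) = 3 - (-93 + R) = 3 + (93 - R) = 96 - R)
c(d(-11), 2) + 17749 = (96 - 1*2) + 17749 = (96 - 2) + 17749 = 94 + 17749 = 17843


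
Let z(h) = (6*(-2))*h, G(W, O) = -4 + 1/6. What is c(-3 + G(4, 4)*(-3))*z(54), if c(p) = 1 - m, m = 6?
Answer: 3240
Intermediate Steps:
G(W, O) = -23/6 (G(W, O) = -4 + ⅙ = -23/6)
c(p) = -5 (c(p) = 1 - 1*6 = 1 - 6 = -5)
z(h) = -12*h
c(-3 + G(4, 4)*(-3))*z(54) = -(-60)*54 = -5*(-648) = 3240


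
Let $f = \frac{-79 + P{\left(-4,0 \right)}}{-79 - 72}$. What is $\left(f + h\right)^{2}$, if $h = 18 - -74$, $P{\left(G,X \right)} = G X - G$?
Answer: $\frac{195077089}{22801} \approx 8555.6$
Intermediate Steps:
$P{\left(G,X \right)} = - G + G X$
$h = 92$ ($h = 18 + 74 = 92$)
$f = \frac{75}{151}$ ($f = \frac{-79 - 4 \left(-1 + 0\right)}{-79 - 72} = \frac{-79 - -4}{-151} = \left(-79 + 4\right) \left(- \frac{1}{151}\right) = \left(-75\right) \left(- \frac{1}{151}\right) = \frac{75}{151} \approx 0.49669$)
$\left(f + h\right)^{2} = \left(\frac{75}{151} + 92\right)^{2} = \left(\frac{13967}{151}\right)^{2} = \frac{195077089}{22801}$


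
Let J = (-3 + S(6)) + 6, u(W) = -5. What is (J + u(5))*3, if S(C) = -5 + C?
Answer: -3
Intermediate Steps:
J = 4 (J = (-3 + (-5 + 6)) + 6 = (-3 + 1) + 6 = -2 + 6 = 4)
(J + u(5))*3 = (4 - 5)*3 = -1*3 = -3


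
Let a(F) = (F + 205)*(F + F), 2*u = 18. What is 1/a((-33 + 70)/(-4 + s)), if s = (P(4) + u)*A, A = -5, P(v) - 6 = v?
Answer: -9801/1499092 ≈ -0.0065380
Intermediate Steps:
u = 9 (u = (½)*18 = 9)
P(v) = 6 + v
s = -95 (s = ((6 + 4) + 9)*(-5) = (10 + 9)*(-5) = 19*(-5) = -95)
a(F) = 2*F*(205 + F) (a(F) = (205 + F)*(2*F) = 2*F*(205 + F))
1/a((-33 + 70)/(-4 + s)) = 1/(2*((-33 + 70)/(-4 - 95))*(205 + (-33 + 70)/(-4 - 95))) = 1/(2*(37/(-99))*(205 + 37/(-99))) = 1/(2*(37*(-1/99))*(205 + 37*(-1/99))) = 1/(2*(-37/99)*(205 - 37/99)) = 1/(2*(-37/99)*(20258/99)) = 1/(-1499092/9801) = -9801/1499092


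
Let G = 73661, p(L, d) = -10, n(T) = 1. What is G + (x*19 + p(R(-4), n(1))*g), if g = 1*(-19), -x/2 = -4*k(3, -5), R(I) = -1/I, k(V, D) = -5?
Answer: 73091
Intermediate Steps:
x = -40 (x = -(-8)*(-5) = -2*20 = -40)
g = -19
G + (x*19 + p(R(-4), n(1))*g) = 73661 + (-40*19 - 10*(-19)) = 73661 + (-760 + 190) = 73661 - 570 = 73091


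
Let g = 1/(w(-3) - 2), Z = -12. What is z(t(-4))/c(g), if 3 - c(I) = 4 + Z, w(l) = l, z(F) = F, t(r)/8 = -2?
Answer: -16/11 ≈ -1.4545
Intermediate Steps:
t(r) = -16 (t(r) = 8*(-2) = -16)
g = -1/5 (g = 1/(-3 - 2) = 1/(-5) = -1/5 ≈ -0.20000)
c(I) = 11 (c(I) = 3 - (4 - 12) = 3 - 1*(-8) = 3 + 8 = 11)
z(t(-4))/c(g) = -16/11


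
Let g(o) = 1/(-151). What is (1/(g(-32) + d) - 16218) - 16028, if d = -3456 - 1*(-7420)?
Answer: -19301262347/598563 ≈ -32246.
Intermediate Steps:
g(o) = -1/151
d = 3964 (d = -3456 + 7420 = 3964)
(1/(g(-32) + d) - 16218) - 16028 = (1/(-1/151 + 3964) - 16218) - 16028 = (1/(598563/151) - 16218) - 16028 = (151/598563 - 16218) - 16028 = -9707494583/598563 - 16028 = -19301262347/598563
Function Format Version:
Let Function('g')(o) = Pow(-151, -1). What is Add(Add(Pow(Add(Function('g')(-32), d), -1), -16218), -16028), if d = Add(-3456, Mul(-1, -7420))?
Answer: Rational(-19301262347, 598563) ≈ -32246.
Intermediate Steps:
Function('g')(o) = Rational(-1, 151)
d = 3964 (d = Add(-3456, 7420) = 3964)
Add(Add(Pow(Add(Function('g')(-32), d), -1), -16218), -16028) = Add(Add(Pow(Add(Rational(-1, 151), 3964), -1), -16218), -16028) = Add(Add(Pow(Rational(598563, 151), -1), -16218), -16028) = Add(Add(Rational(151, 598563), -16218), -16028) = Add(Rational(-9707494583, 598563), -16028) = Rational(-19301262347, 598563)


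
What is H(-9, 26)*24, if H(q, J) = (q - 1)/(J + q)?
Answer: -240/17 ≈ -14.118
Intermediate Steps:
H(q, J) = (-1 + q)/(J + q)
H(-9, 26)*24 = ((-1 - 9)/(26 - 9))*24 = (-10/17)*24 = ((1/17)*(-10))*24 = -10/17*24 = -240/17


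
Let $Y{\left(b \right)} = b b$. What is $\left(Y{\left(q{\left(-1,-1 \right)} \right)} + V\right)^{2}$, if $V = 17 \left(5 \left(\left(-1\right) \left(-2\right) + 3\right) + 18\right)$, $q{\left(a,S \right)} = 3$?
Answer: $547600$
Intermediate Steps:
$Y{\left(b \right)} = b^{2}$
$V = 731$ ($V = 17 \left(5 \left(2 + 3\right) + 18\right) = 17 \left(5 \cdot 5 + 18\right) = 17 \left(25 + 18\right) = 17 \cdot 43 = 731$)
$\left(Y{\left(q{\left(-1,-1 \right)} \right)} + V\right)^{2} = \left(3^{2} + 731\right)^{2} = \left(9 + 731\right)^{2} = 740^{2} = 547600$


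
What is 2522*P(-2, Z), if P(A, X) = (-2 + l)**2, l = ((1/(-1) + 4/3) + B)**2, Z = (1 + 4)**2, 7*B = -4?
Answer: 1852280378/194481 ≈ 9524.2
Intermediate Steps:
B = -4/7 (B = (1/7)*(-4) = -4/7 ≈ -0.57143)
Z = 25 (Z = 5**2 = 25)
l = 25/441 (l = ((1/(-1) + 4/3) - 4/7)**2 = ((1*(-1) + 4*(1/3)) - 4/7)**2 = ((-1 + 4/3) - 4/7)**2 = (1/3 - 4/7)**2 = (-5/21)**2 = 25/441 ≈ 0.056689)
P(A, X) = 734449/194481 (P(A, X) = (-2 + 25/441)**2 = (-857/441)**2 = 734449/194481)
2522*P(-2, Z) = 2522*(734449/194481) = 1852280378/194481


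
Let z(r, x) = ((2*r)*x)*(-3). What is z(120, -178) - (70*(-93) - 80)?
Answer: 134750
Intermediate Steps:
z(r, x) = -6*r*x (z(r, x) = (2*r*x)*(-3) = -6*r*x)
z(120, -178) - (70*(-93) - 80) = -6*120*(-178) - (70*(-93) - 80) = 128160 - (-6510 - 80) = 128160 - 1*(-6590) = 128160 + 6590 = 134750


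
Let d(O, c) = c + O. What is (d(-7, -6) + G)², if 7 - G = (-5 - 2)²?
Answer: 3025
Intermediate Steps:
d(O, c) = O + c
G = -42 (G = 7 - (-5 - 2)² = 7 - 1*(-7)² = 7 - 1*49 = 7 - 49 = -42)
(d(-7, -6) + G)² = ((-7 - 6) - 42)² = (-13 - 42)² = (-55)² = 3025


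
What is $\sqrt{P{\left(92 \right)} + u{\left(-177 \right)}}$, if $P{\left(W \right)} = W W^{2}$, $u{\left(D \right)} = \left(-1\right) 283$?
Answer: $\sqrt{778405} \approx 882.27$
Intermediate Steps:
$u{\left(D \right)} = -283$
$P{\left(W \right)} = W^{3}$
$\sqrt{P{\left(92 \right)} + u{\left(-177 \right)}} = \sqrt{92^{3} - 283} = \sqrt{778688 - 283} = \sqrt{778405}$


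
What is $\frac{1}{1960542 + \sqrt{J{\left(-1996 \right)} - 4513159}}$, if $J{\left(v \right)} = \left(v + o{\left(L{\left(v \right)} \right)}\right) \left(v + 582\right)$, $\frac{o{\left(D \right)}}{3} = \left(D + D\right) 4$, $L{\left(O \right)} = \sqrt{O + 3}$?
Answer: $\frac{1}{1960542 + \sqrt{21} \sqrt{-80515 - 1616 i \sqrt{1993}}} \approx 5.0992 \cdot 10^{-7} + 3.66 \cdot 10^{-10} i$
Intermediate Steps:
$L{\left(O \right)} = \sqrt{3 + O}$
$o{\left(D \right)} = 24 D$ ($o{\left(D \right)} = 3 \left(D + D\right) 4 = 3 \cdot 2 D 4 = 3 \cdot 8 D = 24 D$)
$J{\left(v \right)} = \left(582 + v\right) \left(v + 24 \sqrt{3 + v}\right)$ ($J{\left(v \right)} = \left(v + 24 \sqrt{3 + v}\right) \left(v + 582\right) = \left(v + 24 \sqrt{3 + v}\right) \left(582 + v\right) = \left(582 + v\right) \left(v + 24 \sqrt{3 + v}\right)$)
$\frac{1}{1960542 + \sqrt{J{\left(-1996 \right)} - 4513159}} = \frac{1}{1960542 + \sqrt{\left(\left(-1996\right)^{2} + 582 \left(-1996\right) + 13968 \sqrt{3 - 1996} + 24 \left(-1996\right) \sqrt{3 - 1996}\right) - 4513159}} = \frac{1}{1960542 + \sqrt{\left(3984016 - 1161672 + 13968 \sqrt{-1993} + 24 \left(-1996\right) \sqrt{-1993}\right) - 4513159}} = \frac{1}{1960542 + \sqrt{\left(3984016 - 1161672 + 13968 i \sqrt{1993} + 24 \left(-1996\right) i \sqrt{1993}\right) - 4513159}} = \frac{1}{1960542 + \sqrt{\left(3984016 - 1161672 + 13968 i \sqrt{1993} - 47904 i \sqrt{1993}\right) - 4513159}} = \frac{1}{1960542 + \sqrt{\left(2822344 - 33936 i \sqrt{1993}\right) - 4513159}} = \frac{1}{1960542 + \sqrt{-1690815 - 33936 i \sqrt{1993}}}$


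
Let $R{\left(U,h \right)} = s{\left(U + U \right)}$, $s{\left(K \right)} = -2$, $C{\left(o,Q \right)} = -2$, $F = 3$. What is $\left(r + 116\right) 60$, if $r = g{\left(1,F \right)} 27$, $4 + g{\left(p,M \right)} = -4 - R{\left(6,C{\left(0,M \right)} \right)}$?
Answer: $-2760$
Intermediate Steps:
$R{\left(U,h \right)} = -2$
$g{\left(p,M \right)} = -6$ ($g{\left(p,M \right)} = -4 - 2 = -6$)
$r = -162$ ($r = \left(-6\right) 27 = -162$)
$\left(r + 116\right) 60 = \left(-162 + 116\right) 60 = \left(-46\right) 60 = -2760$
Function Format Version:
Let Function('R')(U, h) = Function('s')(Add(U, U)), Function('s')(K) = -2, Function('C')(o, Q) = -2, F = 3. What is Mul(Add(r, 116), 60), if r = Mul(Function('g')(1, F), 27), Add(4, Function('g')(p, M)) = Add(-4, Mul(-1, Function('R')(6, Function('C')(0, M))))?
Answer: -2760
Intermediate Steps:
Function('R')(U, h) = -2
Function('g')(p, M) = -6 (Function('g')(p, M) = Add(-4, Add(-4, Mul(-1, -2))) = Add(-4, Add(-4, 2)) = Add(-4, -2) = -6)
r = -162 (r = Mul(-6, 27) = -162)
Mul(Add(r, 116), 60) = Mul(Add(-162, 116), 60) = Mul(-46, 60) = -2760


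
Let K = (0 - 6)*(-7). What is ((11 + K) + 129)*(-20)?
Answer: -3640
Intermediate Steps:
K = 42 (K = -6*(-7) = 42)
((11 + K) + 129)*(-20) = ((11 + 42) + 129)*(-20) = (53 + 129)*(-20) = 182*(-20) = -3640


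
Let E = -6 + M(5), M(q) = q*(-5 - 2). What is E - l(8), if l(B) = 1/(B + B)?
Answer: -657/16 ≈ -41.063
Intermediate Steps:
M(q) = -7*q (M(q) = q*(-7) = -7*q)
l(B) = 1/(2*B)
E = -41 (E = -6 - 7*5 = -6 - 35 = -41)
E - l(8) = -41 - 1/(2*8) = -41 - 1*1/16 = -41 - 1/16 = -657/16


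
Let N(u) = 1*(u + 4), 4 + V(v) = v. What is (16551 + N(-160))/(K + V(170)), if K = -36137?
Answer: -16395/35971 ≈ -0.45578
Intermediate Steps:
V(v) = -4 + v
N(u) = 4 + u (N(u) = 1*(4 + u) = 4 + u)
(16551 + N(-160))/(K + V(170)) = (16551 + (4 - 160))/(-36137 + (-4 + 170)) = (16551 - 156)/(-36137 + 166) = 16395/(-35971) = 16395*(-1/35971) = -16395/35971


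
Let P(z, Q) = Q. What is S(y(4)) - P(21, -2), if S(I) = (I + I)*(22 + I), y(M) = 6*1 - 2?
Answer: 210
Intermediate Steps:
y(M) = 4 (y(M) = 6 - 2 = 4)
S(I) = 2*I*(22 + I) (S(I) = (2*I)*(22 + I) = 2*I*(22 + I))
S(y(4)) - P(21, -2) = 2*4*(22 + 4) - 1*(-2) = 2*4*26 + 2 = 208 + 2 = 210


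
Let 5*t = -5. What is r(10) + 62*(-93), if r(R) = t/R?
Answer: -57661/10 ≈ -5766.1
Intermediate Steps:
t = -1 (t = (⅕)*(-5) = -1)
r(R) = -1/R
r(10) + 62*(-93) = -1/10 + 62*(-93) = -1*⅒ - 5766 = -⅒ - 5766 = -57661/10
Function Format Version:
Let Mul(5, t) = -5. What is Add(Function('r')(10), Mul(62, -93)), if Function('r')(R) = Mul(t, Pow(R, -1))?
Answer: Rational(-57661, 10) ≈ -5766.1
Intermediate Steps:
t = -1 (t = Mul(Rational(1, 5), -5) = -1)
Function('r')(R) = Mul(-1, Pow(R, -1))
Add(Function('r')(10), Mul(62, -93)) = Add(Mul(-1, Pow(10, -1)), Mul(62, -93)) = Add(Mul(-1, Rational(1, 10)), -5766) = Add(Rational(-1, 10), -5766) = Rational(-57661, 10)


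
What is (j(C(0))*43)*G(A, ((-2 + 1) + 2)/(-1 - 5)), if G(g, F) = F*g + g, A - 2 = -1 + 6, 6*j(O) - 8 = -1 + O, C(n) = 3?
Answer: 7525/18 ≈ 418.06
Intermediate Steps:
j(O) = 7/6 + O/6 (j(O) = 4/3 + (-1 + O)/6 = 4/3 + (-1/6 + O/6) = 7/6 + O/6)
A = 7 (A = 2 + (-1 + 6) = 2 + 5 = 7)
G(g, F) = g + F*g
(j(C(0))*43)*G(A, ((-2 + 1) + 2)/(-1 - 5)) = ((7/6 + (1/6)*3)*43)*(7*(1 + ((-2 + 1) + 2)/(-1 - 5))) = ((7/6 + 1/2)*43)*(7*(1 + (-1 + 2)/(-6))) = ((5/3)*43)*(7*(1 + 1*(-1/6))) = 215*(7*(1 - 1/6))/3 = 215*(7*(5/6))/3 = (215/3)*(35/6) = 7525/18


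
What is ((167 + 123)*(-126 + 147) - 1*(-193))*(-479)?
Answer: -3009557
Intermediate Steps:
((167 + 123)*(-126 + 147) - 1*(-193))*(-479) = (290*21 + 193)*(-479) = (6090 + 193)*(-479) = 6283*(-479) = -3009557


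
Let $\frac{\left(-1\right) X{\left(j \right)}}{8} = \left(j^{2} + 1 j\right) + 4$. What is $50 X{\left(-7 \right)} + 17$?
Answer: $-18383$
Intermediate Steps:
$X{\left(j \right)} = -32 - 8 j - 8 j^{2}$ ($X{\left(j \right)} = - 8 \left(\left(j^{2} + 1 j\right) + 4\right) = - 8 \left(\left(j^{2} + j\right) + 4\right) = - 8 \left(\left(j + j^{2}\right) + 4\right) = - 8 \left(4 + j + j^{2}\right) = -32 - 8 j - 8 j^{2}$)
$50 X{\left(-7 \right)} + 17 = 50 \left(-32 - -56 - 8 \left(-7\right)^{2}\right) + 17 = 50 \left(-32 + 56 - 392\right) + 17 = 50 \left(-368\right) + 17 = -18400 + 17 = -18383$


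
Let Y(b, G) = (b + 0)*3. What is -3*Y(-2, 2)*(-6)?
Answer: -108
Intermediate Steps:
Y(b, G) = 3*b (Y(b, G) = b*3 = 3*b)
-3*Y(-2, 2)*(-6) = -9*(-2)*(-6) = -3*(-6)*(-6) = 18*(-6) = -108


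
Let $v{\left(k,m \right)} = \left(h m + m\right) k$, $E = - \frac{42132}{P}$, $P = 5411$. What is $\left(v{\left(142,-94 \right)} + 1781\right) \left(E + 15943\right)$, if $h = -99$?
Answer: $\frac{112945411784285}{5411} \approx 2.0873 \cdot 10^{10}$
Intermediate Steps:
$E = - \frac{42132}{5411} \approx -7.7864$
$v{\left(k,m \right)} = - 98 k m$ ($v{\left(k,m \right)} = \left(- 99 m + m\right) k = - 98 m k = - 98 k m$)
$\left(v{\left(142,-94 \right)} + 1781\right) \left(E + 15943\right) = \left(\left(-98\right) 142 \left(-94\right) + 1781\right) \left(- \frac{42132}{5411} + 15943\right) = \left(1308104 + 1781\right) \frac{86225441}{5411} = 1309885 \cdot \frac{86225441}{5411} = \frac{112945411784285}{5411}$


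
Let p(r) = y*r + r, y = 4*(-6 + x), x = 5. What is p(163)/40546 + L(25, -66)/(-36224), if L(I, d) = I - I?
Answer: -489/40546 ≈ -0.012060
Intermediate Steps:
L(I, d) = 0
y = -4 (y = 4*(-6 + 5) = 4*(-1) = -4)
p(r) = -3*r (p(r) = -4*r + r = -3*r)
p(163)/40546 + L(25, -66)/(-36224) = -3*163/40546 + 0/(-36224) = -489*1/40546 + 0*(-1/36224) = -489/40546 + 0 = -489/40546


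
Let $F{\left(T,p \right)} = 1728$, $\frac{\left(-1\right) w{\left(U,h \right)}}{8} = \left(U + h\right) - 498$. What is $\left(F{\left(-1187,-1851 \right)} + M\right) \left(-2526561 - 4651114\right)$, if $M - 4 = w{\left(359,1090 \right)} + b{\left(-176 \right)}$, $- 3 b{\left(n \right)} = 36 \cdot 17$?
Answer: $43640264000$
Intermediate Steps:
$w{\left(U,h \right)} = 3984 - 8 U - 8 h$ ($w{\left(U,h \right)} = - 8 \left(\left(U + h\right) - 498\right) = - 8 \left(-498 + U + h\right) = 3984 - 8 U - 8 h$)
$b{\left(n \right)} = -204$ ($b{\left(n \right)} = - \frac{36 \cdot 17}{3} = \left(- \frac{1}{3}\right) 612 = -204$)
$M = -7808$ ($M = 4 - 7812 = -7808$)
$\left(F{\left(-1187,-1851 \right)} + M\right) \left(-2526561 - 4651114\right) = \left(1728 - 7808\right) \left(-2526561 - 4651114\right) = \left(-6080\right) \left(-7177675\right) = 43640264000$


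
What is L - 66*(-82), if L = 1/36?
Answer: 194833/36 ≈ 5412.0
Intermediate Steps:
L = 1/36 ≈ 0.027778
L - 66*(-82) = 1/36 - 66*(-82) = 1/36 + 5412 = 194833/36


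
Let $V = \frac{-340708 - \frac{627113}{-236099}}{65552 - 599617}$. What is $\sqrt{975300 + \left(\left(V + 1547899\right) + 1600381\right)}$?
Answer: $\frac{\sqrt{65561823115116280332138249365}}{126092212435} \approx 2030.7$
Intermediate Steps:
$V = \frac{80440190979}{126092212435}$ ($V = \frac{-340708 - - \frac{627113}{236099}}{-534065} = \left(-340708 + \frac{627113}{236099}\right) \left(- \frac{1}{534065}\right) = \left(- \frac{80440190979}{236099}\right) \left(- \frac{1}{534065}\right) = \frac{80440190979}{126092212435} \approx 0.63795$)
$\sqrt{975300 + \left(\left(V + 1547899\right) + 1600381\right)} = \sqrt{975300 + \left(\left(\frac{80440190979}{126092212435} + 1547899\right) + 1600381\right)} = \sqrt{975300 + \left(\frac{195178089976115044}{126092212435} + 1600381\right)} = \sqrt{975300 + \frac{396973671005052779}{126092212435}} = \sqrt{\frac{519951405792908279}{126092212435}} = \frac{\sqrt{65561823115116280332138249365}}{126092212435}$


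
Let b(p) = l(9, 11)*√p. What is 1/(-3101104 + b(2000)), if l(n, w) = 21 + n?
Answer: -193819/601052763676 - 75*√5/1202105527352 ≈ -3.2261e-7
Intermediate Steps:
b(p) = 30*√p (b(p) = (21 + 9)*√p = 30*√p)
1/(-3101104 + b(2000)) = 1/(-3101104 + 30*√2000) = 1/(-3101104 + 30*(20*√5)) = 1/(-3101104 + 600*√5)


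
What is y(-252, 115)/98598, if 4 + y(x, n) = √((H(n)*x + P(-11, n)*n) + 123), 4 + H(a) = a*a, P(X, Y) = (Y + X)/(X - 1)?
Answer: -2/49299 + I*√29993091/295794 ≈ -4.0569e-5 + 0.018515*I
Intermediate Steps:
P(X, Y) = (X + Y)/(-1 + X)
H(a) = -4 + a² (H(a) = -4 + a*a = -4 + a²)
y(x, n) = -4 + √(123 + n*(11/12 - n/12) + x*(-4 + n²)) (y(x, n) = -4 + √(((-4 + n²)*x + ((-11 + n)/(-1 - 11))*n) + 123) = -4 + √((x*(-4 + n²) + ((-11 + n)/(-12))*n) + 123) = -4 + √((x*(-4 + n²) + (-(-11 + n)/12)*n) + 123) = -4 + √((x*(-4 + n²) + (11/12 - n/12)*n) + 123) = -4 + √((x*(-4 + n²) + n*(11/12 - n/12)) + 123) = -4 + √((n*(11/12 - n/12) + x*(-4 + n²)) + 123) = -4 + √(123 + n*(11/12 - n/12) + x*(-4 + n²)))
y(-252, 115)/98598 = (-4 + √3*√(1476 - 1*115*(-11 + 115) + 12*(-252)*(-4 + 115²))/6)/98598 = (-4 + √3*√(1476 - 1*115*104 + 12*(-252)*(-4 + 13225))/6)*(1/98598) = (-4 + √3*√(1476 - 11960 + 12*(-252)*13221)/6)*(1/98598) = (-4 + √3*√(1476 - 11960 - 39980304)/6)*(1/98598) = (-4 + √3*√(-39990788)/6)*(1/98598) = (-4 + √3*(2*I*√9997697)/6)*(1/98598) = (-4 + I*√29993091/3)*(1/98598) = -2/49299 + I*√29993091/295794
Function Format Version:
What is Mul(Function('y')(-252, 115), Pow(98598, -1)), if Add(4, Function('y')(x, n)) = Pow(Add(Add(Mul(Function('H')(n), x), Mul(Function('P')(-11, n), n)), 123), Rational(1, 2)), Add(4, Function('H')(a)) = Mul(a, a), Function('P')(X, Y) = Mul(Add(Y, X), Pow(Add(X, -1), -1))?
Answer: Add(Rational(-2, 49299), Mul(Rational(1, 295794), I, Pow(29993091, Rational(1, 2)))) ≈ Add(-4.0569e-5, Mul(0.018515, I))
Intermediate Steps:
Function('P')(X, Y) = Mul(Pow(Add(-1, X), -1), Add(X, Y)) (Function('P')(X, Y) = Mul(Add(X, Y), Pow(Add(-1, X), -1)) = Mul(Pow(Add(-1, X), -1), Add(X, Y)))
Function('H')(a) = Add(-4, Pow(a, 2)) (Function('H')(a) = Add(-4, Mul(a, a)) = Add(-4, Pow(a, 2)))
Function('y')(x, n) = Add(-4, Pow(Add(123, Mul(n, Add(Rational(11, 12), Mul(Rational(-1, 12), n))), Mul(x, Add(-4, Pow(n, 2)))), Rational(1, 2))) (Function('y')(x, n) = Add(-4, Pow(Add(Add(Mul(Add(-4, Pow(n, 2)), x), Mul(Mul(Pow(Add(-1, -11), -1), Add(-11, n)), n)), 123), Rational(1, 2))) = Add(-4, Pow(Add(Add(Mul(x, Add(-4, Pow(n, 2))), Mul(Mul(Pow(-12, -1), Add(-11, n)), n)), 123), Rational(1, 2))) = Add(-4, Pow(Add(Add(Mul(x, Add(-4, Pow(n, 2))), Mul(Mul(Rational(-1, 12), Add(-11, n)), n)), 123), Rational(1, 2))) = Add(-4, Pow(Add(Add(Mul(x, Add(-4, Pow(n, 2))), Mul(Add(Rational(11, 12), Mul(Rational(-1, 12), n)), n)), 123), Rational(1, 2))) = Add(-4, Pow(Add(Add(Mul(x, Add(-4, Pow(n, 2))), Mul(n, Add(Rational(11, 12), Mul(Rational(-1, 12), n)))), 123), Rational(1, 2))) = Add(-4, Pow(Add(Add(Mul(n, Add(Rational(11, 12), Mul(Rational(-1, 12), n))), Mul(x, Add(-4, Pow(n, 2)))), 123), Rational(1, 2))) = Add(-4, Pow(Add(123, Mul(n, Add(Rational(11, 12), Mul(Rational(-1, 12), n))), Mul(x, Add(-4, Pow(n, 2)))), Rational(1, 2))))
Mul(Function('y')(-252, 115), Pow(98598, -1)) = Mul(Add(-4, Mul(Rational(1, 6), Pow(3, Rational(1, 2)), Pow(Add(1476, Mul(-1, 115, Add(-11, 115)), Mul(12, -252, Add(-4, Pow(115, 2)))), Rational(1, 2)))), Pow(98598, -1)) = Mul(Add(-4, Mul(Rational(1, 6), Pow(3, Rational(1, 2)), Pow(Add(1476, Mul(-1, 115, 104), Mul(12, -252, Add(-4, 13225))), Rational(1, 2)))), Rational(1, 98598)) = Mul(Add(-4, Mul(Rational(1, 6), Pow(3, Rational(1, 2)), Pow(Add(1476, -11960, Mul(12, -252, 13221)), Rational(1, 2)))), Rational(1, 98598)) = Mul(Add(-4, Mul(Rational(1, 6), Pow(3, Rational(1, 2)), Pow(Add(1476, -11960, -39980304), Rational(1, 2)))), Rational(1, 98598)) = Mul(Add(-4, Mul(Rational(1, 6), Pow(3, Rational(1, 2)), Pow(-39990788, Rational(1, 2)))), Rational(1, 98598)) = Mul(Add(-4, Mul(Rational(1, 6), Pow(3, Rational(1, 2)), Mul(2, I, Pow(9997697, Rational(1, 2))))), Rational(1, 98598)) = Mul(Add(-4, Mul(Rational(1, 3), I, Pow(29993091, Rational(1, 2)))), Rational(1, 98598)) = Add(Rational(-2, 49299), Mul(Rational(1, 295794), I, Pow(29993091, Rational(1, 2))))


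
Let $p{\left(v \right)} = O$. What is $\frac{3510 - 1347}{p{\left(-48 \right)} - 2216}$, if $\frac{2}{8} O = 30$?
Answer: $- \frac{2163}{2096} \approx -1.032$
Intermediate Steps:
$O = 120$ ($O = 4 \cdot 30 = 120$)
$p{\left(v \right)} = 120$
$\frac{3510 - 1347}{p{\left(-48 \right)} - 2216} = \frac{3510 - 1347}{120 - 2216} = \frac{2163}{-2096} = 2163 \left(- \frac{1}{2096}\right) = - \frac{2163}{2096}$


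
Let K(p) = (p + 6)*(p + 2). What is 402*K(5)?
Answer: 30954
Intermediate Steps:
K(p) = (2 + p)*(6 + p) (K(p) = (6 + p)*(2 + p) = (2 + p)*(6 + p))
402*K(5) = 402*(12 + 5² + 8*5) = 402*(12 + 25 + 40) = 402*77 = 30954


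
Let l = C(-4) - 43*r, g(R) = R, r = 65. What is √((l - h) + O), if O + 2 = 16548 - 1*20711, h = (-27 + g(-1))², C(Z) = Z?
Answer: 2*I*√1937 ≈ 88.023*I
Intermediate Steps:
h = 784 (h = (-27 - 1)² = (-28)² = 784)
l = -2799 (l = -4 - 43*65 = -4 - 2795 = -2799)
O = -4165 (O = -2 + (16548 - 1*20711) = -2 + (16548 - 20711) = -2 - 4163 = -4165)
√((l - h) + O) = √((-2799 - 1*784) - 4165) = √((-2799 - 784) - 4165) = √(-3583 - 4165) = √(-7748) = 2*I*√1937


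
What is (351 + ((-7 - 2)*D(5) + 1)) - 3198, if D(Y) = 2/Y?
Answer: -14248/5 ≈ -2849.6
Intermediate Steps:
(351 + ((-7 - 2)*D(5) + 1)) - 3198 = (351 + ((-7 - 2)*(2/5) + 1)) - 3198 = (351 + (-18/5 + 1)) - 3198 = (351 - 13/5) - 3198 = 1742/5 - 3198 = -14248/5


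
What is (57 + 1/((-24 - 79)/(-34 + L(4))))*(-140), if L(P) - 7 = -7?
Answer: -826700/103 ≈ -8026.2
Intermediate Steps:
L(P) = 0 (L(P) = 7 - 7 = 0)
(57 + 1/((-24 - 79)/(-34 + L(4))))*(-140) = (57 + 1/((-24 - 79)/(-34 + 0)))*(-140) = (57 + 1/(-103/(-34)))*(-140) = (57 + 1/(-103*(-1/34)))*(-140) = (57 + 1/(103/34))*(-140) = (57 + 34/103)*(-140) = (5905/103)*(-140) = -826700/103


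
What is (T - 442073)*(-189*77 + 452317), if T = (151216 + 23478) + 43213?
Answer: -98131804824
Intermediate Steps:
T = 217907 (T = 174694 + 43213 = 217907)
(T - 442073)*(-189*77 + 452317) = (217907 - 442073)*(-189*77 + 452317) = -224166*(-14553 + 452317) = -224166*437764 = -98131804824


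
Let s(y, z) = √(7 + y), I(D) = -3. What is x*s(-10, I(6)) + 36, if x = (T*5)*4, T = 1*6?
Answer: 36 + 120*I*√3 ≈ 36.0 + 207.85*I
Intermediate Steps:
T = 6
x = 120 (x = (6*5)*4 = 30*4 = 120)
x*s(-10, I(6)) + 36 = 120*√(7 - 10) + 36 = 120*√(-3) + 36 = 120*(I*√3) + 36 = 120*I*√3 + 36 = 36 + 120*I*√3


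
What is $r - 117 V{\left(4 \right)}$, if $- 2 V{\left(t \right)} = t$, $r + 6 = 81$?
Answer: $309$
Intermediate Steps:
$r = 75$ ($r = -6 + 81 = 75$)
$V{\left(t \right)} = - \frac{t}{2}$
$r - 117 V{\left(4 \right)} = 75 - 117 \left(\left(- \frac{1}{2}\right) 4\right) = 75 - -234 = 75 + 234 = 309$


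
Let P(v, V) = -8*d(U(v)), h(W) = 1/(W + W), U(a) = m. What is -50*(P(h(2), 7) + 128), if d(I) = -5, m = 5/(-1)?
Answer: -8400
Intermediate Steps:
m = -5 (m = 5*(-1) = -5)
U(a) = -5
h(W) = 1/(2*W)
P(v, V) = 40 (P(v, V) = -8*(-5) = 40)
-50*(P(h(2), 7) + 128) = -50*(40 + 128) = -50*168 = -8400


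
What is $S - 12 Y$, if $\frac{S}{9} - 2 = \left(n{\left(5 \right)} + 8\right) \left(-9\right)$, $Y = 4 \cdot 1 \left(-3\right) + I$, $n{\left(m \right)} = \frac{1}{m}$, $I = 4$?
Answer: $- \frac{2751}{5} \approx -550.2$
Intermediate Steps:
$Y = -8$ ($Y = 4 \cdot 1 \left(-3\right) + 4 = 4 \left(-3\right) + 4 = -12 + 4 = -8$)
$S = - \frac{3231}{5}$ ($S = 18 + 9 \left(\frac{1}{5} + 8\right) \left(-9\right) = 18 + 9 \cdot \frac{41}{5} \left(-9\right) = 18 + 9 \left(- \frac{369}{5}\right) = 18 - \frac{3321}{5} = - \frac{3231}{5} \approx -646.2$)
$S - 12 Y = - \frac{3231}{5} - -96 = - \frac{3231}{5} + 96 = - \frac{2751}{5}$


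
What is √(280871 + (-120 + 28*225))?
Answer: √287051 ≈ 535.77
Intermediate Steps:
√(280871 + (-120 + 28*225)) = √(280871 + (-120 + 6300)) = √(280871 + 6180) = √287051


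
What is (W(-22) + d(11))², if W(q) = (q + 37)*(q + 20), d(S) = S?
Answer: 361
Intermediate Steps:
W(q) = (20 + q)*(37 + q) (W(q) = (37 + q)*(20 + q) = (20 + q)*(37 + q))
(W(-22) + d(11))² = ((740 + (-22)² + 57*(-22)) + 11)² = ((740 + 484 - 1254) + 11)² = (-30 + 11)² = (-19)² = 361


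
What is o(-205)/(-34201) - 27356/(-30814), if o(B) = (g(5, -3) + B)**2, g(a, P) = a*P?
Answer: -39699646/75276401 ≈ -0.52738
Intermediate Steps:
g(a, P) = P*a
o(B) = (-15 + B)**2 (o(B) = (-3*5 + B)**2 = (-15 + B)**2)
o(-205)/(-34201) - 27356/(-30814) = (-15 - 205)**2/(-34201) - 27356/(-30814) = (-220)**2*(-1/34201) - 27356*(-1/30814) = 48400*(-1/34201) + 1954/2201 = -48400/34201 + 1954/2201 = -39699646/75276401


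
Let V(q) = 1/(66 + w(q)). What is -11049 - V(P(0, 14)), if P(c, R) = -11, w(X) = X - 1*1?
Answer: -596647/54 ≈ -11049.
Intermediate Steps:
w(X) = -1 + X (w(X) = X - 1 = -1 + X)
V(q) = 1/(65 + q) (V(q) = 1/(66 + (-1 + q)) = 1/(65 + q))
-11049 - V(P(0, 14)) = -11049 - 1/(65 - 11) = -11049 - 1/54 = -596647/54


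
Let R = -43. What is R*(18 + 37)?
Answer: -2365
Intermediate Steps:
R*(18 + 37) = -43*(18 + 37) = -43*55 = -2365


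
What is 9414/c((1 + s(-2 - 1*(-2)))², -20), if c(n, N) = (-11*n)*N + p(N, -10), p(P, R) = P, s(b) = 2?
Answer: 4707/980 ≈ 4.8031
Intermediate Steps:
c(n, N) = N - 11*N*n (c(n, N) = (-11*n)*N + N = -11*N*n + N = N - 11*N*n)
9414/c((1 + s(-2 - 1*(-2)))², -20) = 9414/((-20*(1 - 11*(1 + 2)²))) = 9414/((-20*(1 - 11*3²))) = 9414/((-20*(1 - 11*9))) = 9414/((-20*(1 - 99))) = 9414/((-20*(-98))) = 9414/1960 = 9414*(1/1960) = 4707/980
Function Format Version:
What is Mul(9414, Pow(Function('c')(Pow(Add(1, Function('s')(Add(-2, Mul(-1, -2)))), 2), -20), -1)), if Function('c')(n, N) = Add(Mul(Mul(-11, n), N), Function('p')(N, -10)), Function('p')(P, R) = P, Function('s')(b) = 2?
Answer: Rational(4707, 980) ≈ 4.8031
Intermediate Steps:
Function('c')(n, N) = Add(N, Mul(-11, N, n)) (Function('c')(n, N) = Add(Mul(Mul(-11, n), N), N) = Add(Mul(-11, N, n), N) = Add(N, Mul(-11, N, n)))
Mul(9414, Pow(Function('c')(Pow(Add(1, Function('s')(Add(-2, Mul(-1, -2)))), 2), -20), -1)) = Mul(9414, Pow(Mul(-20, Add(1, Mul(-11, Pow(Add(1, 2), 2)))), -1)) = Mul(9414, Pow(Mul(-20, Add(1, Mul(-11, Pow(3, 2)))), -1)) = Mul(9414, Pow(Mul(-20, Add(1, Mul(-11, 9))), -1)) = Mul(9414, Pow(Mul(-20, Add(1, -99)), -1)) = Mul(9414, Pow(Mul(-20, -98), -1)) = Mul(9414, Pow(1960, -1)) = Mul(9414, Rational(1, 1960)) = Rational(4707, 980)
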